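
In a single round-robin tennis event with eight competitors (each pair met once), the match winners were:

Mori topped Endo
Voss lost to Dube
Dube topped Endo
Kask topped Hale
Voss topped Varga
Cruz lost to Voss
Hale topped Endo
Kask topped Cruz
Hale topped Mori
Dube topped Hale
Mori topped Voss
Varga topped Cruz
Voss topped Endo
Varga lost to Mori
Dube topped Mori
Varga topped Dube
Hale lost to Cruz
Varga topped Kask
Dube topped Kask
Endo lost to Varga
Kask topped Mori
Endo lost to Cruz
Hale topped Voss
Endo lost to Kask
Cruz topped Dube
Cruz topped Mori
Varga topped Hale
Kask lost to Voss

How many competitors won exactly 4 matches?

3

Win totals: Endo 0, Mori 3, Cruz 4, Hale 3, Dube 5, Varga 5, Voss 4, Kask 4.
Exactly 4: Cruz, Voss, Kask — 3 competitors.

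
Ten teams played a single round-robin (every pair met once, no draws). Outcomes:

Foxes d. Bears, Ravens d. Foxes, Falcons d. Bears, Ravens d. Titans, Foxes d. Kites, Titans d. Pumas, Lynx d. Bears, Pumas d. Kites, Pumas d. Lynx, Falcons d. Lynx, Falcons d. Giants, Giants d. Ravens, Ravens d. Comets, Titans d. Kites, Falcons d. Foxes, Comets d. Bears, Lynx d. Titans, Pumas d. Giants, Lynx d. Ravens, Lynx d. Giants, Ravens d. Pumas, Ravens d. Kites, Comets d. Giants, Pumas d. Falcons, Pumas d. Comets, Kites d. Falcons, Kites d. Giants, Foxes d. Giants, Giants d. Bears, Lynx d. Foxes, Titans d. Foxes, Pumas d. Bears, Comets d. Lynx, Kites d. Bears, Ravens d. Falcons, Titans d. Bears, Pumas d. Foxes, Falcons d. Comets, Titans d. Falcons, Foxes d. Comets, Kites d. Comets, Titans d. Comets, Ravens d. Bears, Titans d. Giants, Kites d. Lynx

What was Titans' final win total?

7

Titans' results: beat Bears, Foxes, Pumas, Kites, Giants, Falcons, Comets; lost to Lynx, Ravens.
That is 7 wins.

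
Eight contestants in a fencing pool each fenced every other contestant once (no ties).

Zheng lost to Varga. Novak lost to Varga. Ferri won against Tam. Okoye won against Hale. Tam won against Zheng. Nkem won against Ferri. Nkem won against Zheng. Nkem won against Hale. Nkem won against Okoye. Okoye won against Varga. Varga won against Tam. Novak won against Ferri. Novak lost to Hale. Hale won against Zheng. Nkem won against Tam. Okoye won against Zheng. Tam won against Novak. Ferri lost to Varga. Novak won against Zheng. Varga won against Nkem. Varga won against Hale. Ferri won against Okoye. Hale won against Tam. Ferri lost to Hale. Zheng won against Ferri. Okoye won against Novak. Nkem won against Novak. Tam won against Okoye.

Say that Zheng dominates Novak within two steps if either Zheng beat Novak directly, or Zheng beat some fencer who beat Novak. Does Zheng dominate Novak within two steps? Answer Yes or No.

No

Zheng did not beat Novak directly.
Zheng beat Ferri, but each of them lost to Novak. No two-step path.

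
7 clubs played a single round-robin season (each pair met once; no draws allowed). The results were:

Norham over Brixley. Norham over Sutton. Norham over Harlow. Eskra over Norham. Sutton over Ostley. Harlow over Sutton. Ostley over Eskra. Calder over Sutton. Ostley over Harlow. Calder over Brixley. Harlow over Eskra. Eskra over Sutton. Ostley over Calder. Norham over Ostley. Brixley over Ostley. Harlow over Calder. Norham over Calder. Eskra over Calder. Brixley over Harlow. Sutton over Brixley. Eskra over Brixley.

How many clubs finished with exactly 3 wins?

2

Win totals: Sutton 2, Harlow 3, Eskra 4, Calder 2, Norham 5, Ostley 3, Brixley 2.
Exactly 3: Harlow, Ostley — 2 clubs.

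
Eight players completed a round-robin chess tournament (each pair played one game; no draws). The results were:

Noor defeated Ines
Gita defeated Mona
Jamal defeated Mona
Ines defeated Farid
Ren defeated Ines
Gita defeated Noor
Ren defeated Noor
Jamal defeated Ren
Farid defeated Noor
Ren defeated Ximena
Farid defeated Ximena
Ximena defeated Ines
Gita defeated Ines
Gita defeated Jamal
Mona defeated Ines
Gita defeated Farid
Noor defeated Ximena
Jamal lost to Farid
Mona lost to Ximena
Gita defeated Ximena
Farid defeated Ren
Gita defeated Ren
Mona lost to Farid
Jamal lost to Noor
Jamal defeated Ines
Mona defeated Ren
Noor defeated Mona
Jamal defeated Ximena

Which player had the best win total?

Gita

Win totals: Farid 5, Ximena 2, Gita 7, Ines 1, Mona 2, Noor 4, Ren 3, Jamal 4.
Gita leads with 7 wins (next highest: 5).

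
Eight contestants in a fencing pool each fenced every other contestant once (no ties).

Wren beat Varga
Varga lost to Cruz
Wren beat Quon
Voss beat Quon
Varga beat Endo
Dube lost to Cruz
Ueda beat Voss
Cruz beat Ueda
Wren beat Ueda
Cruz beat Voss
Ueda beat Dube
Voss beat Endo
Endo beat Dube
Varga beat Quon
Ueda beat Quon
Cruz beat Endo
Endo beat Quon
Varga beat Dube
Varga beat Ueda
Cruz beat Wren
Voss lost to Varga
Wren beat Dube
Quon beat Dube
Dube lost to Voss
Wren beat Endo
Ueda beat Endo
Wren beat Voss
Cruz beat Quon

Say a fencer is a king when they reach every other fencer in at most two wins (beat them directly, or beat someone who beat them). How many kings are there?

1

Wren cannot reach Cruz in two steps.
Endo cannot reach Wren, Varga, Voss, Ueda, Cruz in two steps.
Quon cannot reach Wren, Endo, Varga, Voss, Ueda, Cruz in two steps.
Dube cannot reach Wren, Endo, Quon, Varga, Voss, Ueda, Cruz in two steps.
Varga cannot reach Wren, Cruz in two steps.
Voss cannot reach Wren, Varga, Ueda, Cruz in two steps.
Ueda cannot reach Wren, Varga, Cruz in two steps.
Cruz reaches everyone (king).
Kings: Cruz — 1.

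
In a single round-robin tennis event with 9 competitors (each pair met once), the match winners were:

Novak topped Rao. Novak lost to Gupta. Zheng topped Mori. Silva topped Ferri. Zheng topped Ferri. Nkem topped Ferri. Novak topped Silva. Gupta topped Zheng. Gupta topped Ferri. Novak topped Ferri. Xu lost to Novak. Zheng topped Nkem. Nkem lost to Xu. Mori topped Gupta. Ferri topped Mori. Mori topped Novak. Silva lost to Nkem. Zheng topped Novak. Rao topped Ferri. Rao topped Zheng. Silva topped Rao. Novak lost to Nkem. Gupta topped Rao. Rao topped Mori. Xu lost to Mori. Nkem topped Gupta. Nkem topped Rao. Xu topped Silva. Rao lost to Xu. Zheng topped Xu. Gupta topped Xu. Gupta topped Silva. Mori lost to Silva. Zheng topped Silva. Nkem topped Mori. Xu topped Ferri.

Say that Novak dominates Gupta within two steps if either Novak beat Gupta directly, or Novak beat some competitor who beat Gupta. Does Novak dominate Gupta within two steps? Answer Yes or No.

No

Novak did not beat Gupta directly.
Novak beat Rao, Xu, Silva, Ferri, but each of them lost to Gupta. No two-step path.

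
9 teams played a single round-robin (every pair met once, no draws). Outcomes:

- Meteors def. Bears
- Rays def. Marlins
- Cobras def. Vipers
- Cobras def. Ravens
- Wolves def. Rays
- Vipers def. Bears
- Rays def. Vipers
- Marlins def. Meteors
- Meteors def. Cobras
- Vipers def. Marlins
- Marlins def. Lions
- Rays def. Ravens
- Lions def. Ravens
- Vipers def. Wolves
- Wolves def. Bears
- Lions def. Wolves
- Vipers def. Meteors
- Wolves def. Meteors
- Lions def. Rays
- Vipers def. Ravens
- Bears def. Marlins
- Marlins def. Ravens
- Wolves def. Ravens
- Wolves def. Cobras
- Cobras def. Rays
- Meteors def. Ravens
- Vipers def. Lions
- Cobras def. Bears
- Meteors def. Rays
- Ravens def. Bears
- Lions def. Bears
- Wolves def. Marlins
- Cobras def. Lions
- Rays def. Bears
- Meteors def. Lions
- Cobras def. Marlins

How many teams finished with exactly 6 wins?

Win totals: Marlins 3, Lions 4, Bears 1, Wolves 6, Vipers 6, Ravens 1, Meteors 5, Rays 4, Cobras 6.
Exactly 6: Wolves, Vipers, Cobras — 3 teams.

3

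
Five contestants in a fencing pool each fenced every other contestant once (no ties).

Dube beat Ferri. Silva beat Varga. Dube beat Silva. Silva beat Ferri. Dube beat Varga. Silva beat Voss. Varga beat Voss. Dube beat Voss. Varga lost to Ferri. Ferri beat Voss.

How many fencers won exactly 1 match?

Win totals: Voss 0, Varga 1, Dube 4, Ferri 2, Silva 3.
Exactly 1: Varga — 1 fencer.

1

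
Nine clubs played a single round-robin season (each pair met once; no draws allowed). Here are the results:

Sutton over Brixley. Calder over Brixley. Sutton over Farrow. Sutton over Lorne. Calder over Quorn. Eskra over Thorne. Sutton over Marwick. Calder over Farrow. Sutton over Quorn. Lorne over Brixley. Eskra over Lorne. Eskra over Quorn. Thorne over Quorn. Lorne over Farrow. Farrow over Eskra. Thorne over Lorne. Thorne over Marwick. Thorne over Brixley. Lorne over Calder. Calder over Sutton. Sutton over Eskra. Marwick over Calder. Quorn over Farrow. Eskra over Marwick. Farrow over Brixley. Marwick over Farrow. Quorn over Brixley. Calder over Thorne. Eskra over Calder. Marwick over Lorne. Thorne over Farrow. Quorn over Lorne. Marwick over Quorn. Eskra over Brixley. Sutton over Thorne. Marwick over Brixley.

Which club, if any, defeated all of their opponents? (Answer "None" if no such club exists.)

None

Highest win total is Sutton with 7 (out of 8 possible).
Sutton lost to Calder, so no club went undefeated.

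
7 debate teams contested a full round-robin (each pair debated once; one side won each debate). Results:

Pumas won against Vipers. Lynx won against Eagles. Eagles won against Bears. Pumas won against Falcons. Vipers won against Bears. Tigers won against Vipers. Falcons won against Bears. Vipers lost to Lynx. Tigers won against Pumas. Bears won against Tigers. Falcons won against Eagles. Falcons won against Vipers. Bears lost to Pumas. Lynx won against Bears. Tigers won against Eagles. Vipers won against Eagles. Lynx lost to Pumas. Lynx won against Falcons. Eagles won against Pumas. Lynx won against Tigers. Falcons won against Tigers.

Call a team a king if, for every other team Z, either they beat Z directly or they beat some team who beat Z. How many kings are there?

Vipers cannot reach Lynx, Falcons in two steps.
Eagles reaches everyone (king).
Bears cannot reach Lynx, Falcons in two steps.
Lynx reaches everyone (king).
Tigers reaches everyone (king).
Pumas reaches everyone (king).
Falcons cannot reach Lynx in two steps.
Kings: Eagles, Lynx, Tigers, Pumas — 4.

4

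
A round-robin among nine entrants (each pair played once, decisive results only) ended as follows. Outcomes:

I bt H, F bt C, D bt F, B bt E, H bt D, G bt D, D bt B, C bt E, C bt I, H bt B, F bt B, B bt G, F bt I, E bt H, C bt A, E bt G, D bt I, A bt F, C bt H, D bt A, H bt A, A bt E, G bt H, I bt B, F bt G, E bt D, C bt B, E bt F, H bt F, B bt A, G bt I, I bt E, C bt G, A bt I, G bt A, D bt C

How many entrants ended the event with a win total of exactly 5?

1

Win totals: A 3, B 3, C 6, D 5, E 4, F 4, G 4, H 4, I 3.
Exactly 5: D — 1 entrant.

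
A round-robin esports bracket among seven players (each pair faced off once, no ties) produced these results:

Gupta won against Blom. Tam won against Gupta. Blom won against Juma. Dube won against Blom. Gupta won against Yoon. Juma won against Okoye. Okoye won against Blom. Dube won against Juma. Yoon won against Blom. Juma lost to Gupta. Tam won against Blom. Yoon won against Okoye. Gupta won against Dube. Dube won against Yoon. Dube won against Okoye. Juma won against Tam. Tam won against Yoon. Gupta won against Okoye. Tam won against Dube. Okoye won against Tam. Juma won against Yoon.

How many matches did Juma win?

Juma's results: beat Okoye, Tam, Yoon; lost to Blom, Dube, Gupta.
That is 3 wins.

3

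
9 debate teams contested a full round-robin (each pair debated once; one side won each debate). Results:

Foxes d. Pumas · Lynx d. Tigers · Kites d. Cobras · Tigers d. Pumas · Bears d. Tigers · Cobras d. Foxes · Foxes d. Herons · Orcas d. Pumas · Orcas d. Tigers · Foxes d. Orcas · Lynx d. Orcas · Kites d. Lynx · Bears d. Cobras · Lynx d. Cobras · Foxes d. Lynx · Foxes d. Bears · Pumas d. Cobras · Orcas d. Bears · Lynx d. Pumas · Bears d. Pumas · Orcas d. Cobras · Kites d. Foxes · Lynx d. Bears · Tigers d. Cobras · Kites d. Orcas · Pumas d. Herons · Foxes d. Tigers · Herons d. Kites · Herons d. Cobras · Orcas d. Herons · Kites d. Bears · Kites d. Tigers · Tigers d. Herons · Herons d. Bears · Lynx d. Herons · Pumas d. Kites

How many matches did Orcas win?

Orcas' results: beat Herons, Cobras, Tigers, Bears, Pumas; lost to Lynx, Kites, Foxes.
That is 5 wins.

5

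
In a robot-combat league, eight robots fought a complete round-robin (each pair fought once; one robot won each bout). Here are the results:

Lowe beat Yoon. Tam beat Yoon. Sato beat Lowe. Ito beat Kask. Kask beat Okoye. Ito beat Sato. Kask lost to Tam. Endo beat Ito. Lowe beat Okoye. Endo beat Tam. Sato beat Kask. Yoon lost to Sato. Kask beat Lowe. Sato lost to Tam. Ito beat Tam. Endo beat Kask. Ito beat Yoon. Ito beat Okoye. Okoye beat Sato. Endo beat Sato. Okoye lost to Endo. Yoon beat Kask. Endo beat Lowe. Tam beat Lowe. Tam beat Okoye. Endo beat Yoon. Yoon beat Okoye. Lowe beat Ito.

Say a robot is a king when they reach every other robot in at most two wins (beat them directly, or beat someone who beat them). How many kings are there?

1

Okoye cannot reach Endo, Ito, Tam in two steps.
Lowe cannot reach Endo in two steps.
Sato cannot reach Endo, Tam in two steps.
Kask cannot reach Endo, Tam in two steps.
Endo reaches everyone (king).
Ito cannot reach Endo in two steps.
Yoon cannot reach Endo, Ito, Tam in two steps.
Tam cannot reach Endo in two steps.
Kings: Endo — 1.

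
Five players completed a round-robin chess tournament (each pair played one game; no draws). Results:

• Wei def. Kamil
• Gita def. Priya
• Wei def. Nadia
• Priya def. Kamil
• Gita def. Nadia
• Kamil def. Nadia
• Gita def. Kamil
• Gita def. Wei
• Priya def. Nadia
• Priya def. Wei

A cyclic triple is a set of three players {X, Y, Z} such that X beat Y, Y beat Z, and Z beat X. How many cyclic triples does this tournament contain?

Of the C(5,3) = 10 triples, the cyclic ones are: none.
That is 0.

0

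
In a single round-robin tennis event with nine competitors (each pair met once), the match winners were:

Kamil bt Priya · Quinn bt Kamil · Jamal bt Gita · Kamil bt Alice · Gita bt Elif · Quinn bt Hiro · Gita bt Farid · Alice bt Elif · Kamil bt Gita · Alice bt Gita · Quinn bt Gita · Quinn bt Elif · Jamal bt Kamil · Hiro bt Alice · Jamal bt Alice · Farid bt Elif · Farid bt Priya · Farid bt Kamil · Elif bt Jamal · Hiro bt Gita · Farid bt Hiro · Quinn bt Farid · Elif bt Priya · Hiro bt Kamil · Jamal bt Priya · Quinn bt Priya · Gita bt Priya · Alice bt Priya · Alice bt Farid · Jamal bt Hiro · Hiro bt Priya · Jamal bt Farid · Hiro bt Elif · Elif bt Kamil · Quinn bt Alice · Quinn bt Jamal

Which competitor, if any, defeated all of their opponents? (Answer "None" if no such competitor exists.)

Quinn has 8 wins out of 8 opponents — a perfect record.

Quinn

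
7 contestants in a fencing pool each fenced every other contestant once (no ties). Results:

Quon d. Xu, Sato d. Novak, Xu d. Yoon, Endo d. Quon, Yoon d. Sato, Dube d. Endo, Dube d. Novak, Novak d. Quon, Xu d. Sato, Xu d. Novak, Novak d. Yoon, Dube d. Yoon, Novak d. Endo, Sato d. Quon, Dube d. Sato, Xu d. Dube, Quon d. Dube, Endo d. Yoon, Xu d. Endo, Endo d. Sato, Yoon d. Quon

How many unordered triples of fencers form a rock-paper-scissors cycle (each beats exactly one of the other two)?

10

Win totals: Dube 4, Yoon 2, Sato 2, Endo 3, Quon 2, Xu 5, Novak 3.
A fencer with w wins dominates both others in C(w,2) triples; summing gives 6 + 1 + 1 + 3 + 1 + 10 + 3 = 25 transitive triples.
Total triples C(7,3) = 35, so cyclic triples = 35 − 25 = 10.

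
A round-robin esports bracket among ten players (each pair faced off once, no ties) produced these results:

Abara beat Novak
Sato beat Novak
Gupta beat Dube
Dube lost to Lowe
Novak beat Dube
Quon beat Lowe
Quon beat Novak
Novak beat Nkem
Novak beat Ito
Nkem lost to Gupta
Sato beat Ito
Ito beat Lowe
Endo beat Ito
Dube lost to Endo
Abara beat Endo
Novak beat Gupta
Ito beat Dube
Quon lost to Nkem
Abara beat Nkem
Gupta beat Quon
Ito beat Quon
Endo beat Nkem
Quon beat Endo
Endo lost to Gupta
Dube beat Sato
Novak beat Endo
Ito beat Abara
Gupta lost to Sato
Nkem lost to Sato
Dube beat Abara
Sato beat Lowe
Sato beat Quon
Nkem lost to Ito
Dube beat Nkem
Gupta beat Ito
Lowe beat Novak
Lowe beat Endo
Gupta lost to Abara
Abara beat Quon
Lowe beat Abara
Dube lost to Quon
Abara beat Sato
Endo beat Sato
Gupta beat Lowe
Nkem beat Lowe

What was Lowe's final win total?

4

Lowe's results: beat Endo, Novak, Dube, Abara; lost to Nkem, Gupta, Sato, Ito, Quon.
That is 4 wins.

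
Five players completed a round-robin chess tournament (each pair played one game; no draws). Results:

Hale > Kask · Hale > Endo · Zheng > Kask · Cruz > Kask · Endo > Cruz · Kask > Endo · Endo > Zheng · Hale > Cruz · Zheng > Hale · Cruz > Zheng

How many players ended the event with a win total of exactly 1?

Win totals: Endo 2, Kask 1, Hale 3, Cruz 2, Zheng 2.
Exactly 1: Kask — 1 player.

1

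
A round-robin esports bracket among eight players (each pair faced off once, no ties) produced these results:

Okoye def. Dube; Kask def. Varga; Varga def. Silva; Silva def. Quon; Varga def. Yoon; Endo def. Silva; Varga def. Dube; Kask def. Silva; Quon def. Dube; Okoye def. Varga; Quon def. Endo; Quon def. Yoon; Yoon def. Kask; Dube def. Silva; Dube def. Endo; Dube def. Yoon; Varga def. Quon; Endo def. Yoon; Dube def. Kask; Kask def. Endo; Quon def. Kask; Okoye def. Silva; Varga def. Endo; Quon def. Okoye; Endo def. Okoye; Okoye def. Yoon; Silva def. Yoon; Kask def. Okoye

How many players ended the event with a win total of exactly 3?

1

Win totals: Quon 5, Endo 3, Yoon 1, Varga 5, Okoye 4, Kask 4, Dube 4, Silva 2.
Exactly 3: Endo — 1 player.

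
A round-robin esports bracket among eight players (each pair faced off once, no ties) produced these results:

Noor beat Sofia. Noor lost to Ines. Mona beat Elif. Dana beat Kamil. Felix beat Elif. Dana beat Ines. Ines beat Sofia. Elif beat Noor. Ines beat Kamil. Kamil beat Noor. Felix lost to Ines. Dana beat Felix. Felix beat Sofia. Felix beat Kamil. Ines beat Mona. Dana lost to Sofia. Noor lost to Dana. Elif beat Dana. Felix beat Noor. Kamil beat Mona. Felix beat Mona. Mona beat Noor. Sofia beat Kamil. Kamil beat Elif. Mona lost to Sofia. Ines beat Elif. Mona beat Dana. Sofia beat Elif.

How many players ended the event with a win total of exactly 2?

1

Win totals: Felix 5, Sofia 4, Ines 6, Kamil 3, Dana 4, Elif 2, Noor 1, Mona 3.
Exactly 2: Elif — 1 player.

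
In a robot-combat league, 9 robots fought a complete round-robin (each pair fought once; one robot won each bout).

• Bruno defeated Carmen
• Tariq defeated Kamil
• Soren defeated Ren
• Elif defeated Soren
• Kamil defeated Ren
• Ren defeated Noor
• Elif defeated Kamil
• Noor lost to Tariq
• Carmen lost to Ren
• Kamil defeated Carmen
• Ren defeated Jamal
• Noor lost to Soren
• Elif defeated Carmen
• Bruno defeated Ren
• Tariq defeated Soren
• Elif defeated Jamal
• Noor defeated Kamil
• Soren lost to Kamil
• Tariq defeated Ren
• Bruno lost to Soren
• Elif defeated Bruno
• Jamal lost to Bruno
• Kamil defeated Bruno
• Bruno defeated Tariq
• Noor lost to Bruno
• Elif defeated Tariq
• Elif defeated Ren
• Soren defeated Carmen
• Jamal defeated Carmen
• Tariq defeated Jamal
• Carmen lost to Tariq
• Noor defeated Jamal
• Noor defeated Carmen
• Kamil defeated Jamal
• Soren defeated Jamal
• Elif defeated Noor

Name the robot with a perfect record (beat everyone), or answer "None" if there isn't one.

Elif has 8 wins out of 8 opponents — a perfect record.

Elif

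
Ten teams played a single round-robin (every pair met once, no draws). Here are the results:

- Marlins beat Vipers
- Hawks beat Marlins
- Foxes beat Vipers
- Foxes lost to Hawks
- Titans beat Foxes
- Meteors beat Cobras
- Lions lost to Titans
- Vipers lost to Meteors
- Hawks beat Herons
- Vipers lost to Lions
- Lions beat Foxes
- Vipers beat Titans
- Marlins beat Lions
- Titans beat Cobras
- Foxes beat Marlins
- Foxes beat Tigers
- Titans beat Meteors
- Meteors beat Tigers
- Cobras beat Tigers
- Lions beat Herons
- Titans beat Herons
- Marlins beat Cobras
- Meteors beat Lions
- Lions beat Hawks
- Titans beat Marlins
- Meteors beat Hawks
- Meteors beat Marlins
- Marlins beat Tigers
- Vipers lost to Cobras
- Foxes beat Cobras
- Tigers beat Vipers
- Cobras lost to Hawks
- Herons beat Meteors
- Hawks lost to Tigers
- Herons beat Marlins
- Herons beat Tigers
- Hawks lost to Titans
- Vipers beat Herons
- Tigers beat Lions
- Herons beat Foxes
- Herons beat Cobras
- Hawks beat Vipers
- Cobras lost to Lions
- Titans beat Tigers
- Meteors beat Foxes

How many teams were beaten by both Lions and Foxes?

Lions beat: Hawks, Cobras, Herons, Foxes, Vipers.
Foxes beat: Cobras, Tigers, Vipers, Marlins.
Both beat: Cobras, Vipers — 2.

2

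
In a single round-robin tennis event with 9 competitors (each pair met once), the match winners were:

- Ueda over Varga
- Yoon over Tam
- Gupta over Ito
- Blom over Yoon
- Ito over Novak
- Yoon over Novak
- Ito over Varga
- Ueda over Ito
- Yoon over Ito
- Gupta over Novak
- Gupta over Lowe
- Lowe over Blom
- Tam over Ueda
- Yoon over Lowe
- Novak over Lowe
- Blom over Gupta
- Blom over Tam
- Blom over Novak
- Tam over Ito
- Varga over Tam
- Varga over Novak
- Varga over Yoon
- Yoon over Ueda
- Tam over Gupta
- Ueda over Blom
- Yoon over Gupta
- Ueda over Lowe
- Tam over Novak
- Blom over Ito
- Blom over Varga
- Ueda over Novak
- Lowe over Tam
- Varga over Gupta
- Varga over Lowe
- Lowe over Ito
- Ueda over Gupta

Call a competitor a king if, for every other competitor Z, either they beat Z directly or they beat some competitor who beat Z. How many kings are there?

Novak cannot reach Yoon, Varga, Gupta, Ueda in two steps.
Blom reaches everyone (king).
Yoon reaches everyone (king).
Varga reaches everyone (king).
Gupta cannot reach Yoon, Ueda in two steps.
Lowe reaches everyone (king).
Ito cannot reach Blom, Ueda in two steps.
Ueda reaches everyone (king).
Tam cannot reach Yoon in two steps.
Kings: Blom, Yoon, Varga, Lowe, Ueda — 5.

5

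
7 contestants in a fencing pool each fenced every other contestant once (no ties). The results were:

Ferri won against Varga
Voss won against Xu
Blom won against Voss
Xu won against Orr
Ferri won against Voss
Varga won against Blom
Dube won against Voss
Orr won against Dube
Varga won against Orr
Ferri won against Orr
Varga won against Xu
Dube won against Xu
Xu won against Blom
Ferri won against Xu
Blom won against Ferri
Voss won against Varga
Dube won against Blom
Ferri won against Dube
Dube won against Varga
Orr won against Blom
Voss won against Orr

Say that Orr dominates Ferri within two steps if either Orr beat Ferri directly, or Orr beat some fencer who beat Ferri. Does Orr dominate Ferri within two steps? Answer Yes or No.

Yes

Orr did not beat Ferri directly.
Orr beat Dube, Blom. Of those, Blom beat Ferri.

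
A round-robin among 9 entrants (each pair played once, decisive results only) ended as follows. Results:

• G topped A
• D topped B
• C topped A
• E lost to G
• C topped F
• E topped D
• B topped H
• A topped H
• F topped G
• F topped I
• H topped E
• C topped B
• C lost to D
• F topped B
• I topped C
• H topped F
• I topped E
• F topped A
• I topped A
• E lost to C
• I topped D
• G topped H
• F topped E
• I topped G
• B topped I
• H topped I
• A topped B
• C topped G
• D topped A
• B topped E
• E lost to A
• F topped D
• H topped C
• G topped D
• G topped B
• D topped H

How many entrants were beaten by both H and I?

H beat: C, E, F, I.
I beat: A, C, D, E, G.
Both beat: C, E — 2.

2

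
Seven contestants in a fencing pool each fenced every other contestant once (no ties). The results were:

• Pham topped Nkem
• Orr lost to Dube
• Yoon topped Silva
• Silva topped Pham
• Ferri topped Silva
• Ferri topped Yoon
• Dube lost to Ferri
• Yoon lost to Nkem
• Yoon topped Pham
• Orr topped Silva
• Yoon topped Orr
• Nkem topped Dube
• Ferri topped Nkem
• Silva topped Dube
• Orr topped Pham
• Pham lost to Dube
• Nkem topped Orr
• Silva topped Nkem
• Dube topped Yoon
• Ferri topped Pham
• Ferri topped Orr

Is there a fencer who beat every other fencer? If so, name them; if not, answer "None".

Ferri has 6 wins out of 6 opponents — a perfect record.

Ferri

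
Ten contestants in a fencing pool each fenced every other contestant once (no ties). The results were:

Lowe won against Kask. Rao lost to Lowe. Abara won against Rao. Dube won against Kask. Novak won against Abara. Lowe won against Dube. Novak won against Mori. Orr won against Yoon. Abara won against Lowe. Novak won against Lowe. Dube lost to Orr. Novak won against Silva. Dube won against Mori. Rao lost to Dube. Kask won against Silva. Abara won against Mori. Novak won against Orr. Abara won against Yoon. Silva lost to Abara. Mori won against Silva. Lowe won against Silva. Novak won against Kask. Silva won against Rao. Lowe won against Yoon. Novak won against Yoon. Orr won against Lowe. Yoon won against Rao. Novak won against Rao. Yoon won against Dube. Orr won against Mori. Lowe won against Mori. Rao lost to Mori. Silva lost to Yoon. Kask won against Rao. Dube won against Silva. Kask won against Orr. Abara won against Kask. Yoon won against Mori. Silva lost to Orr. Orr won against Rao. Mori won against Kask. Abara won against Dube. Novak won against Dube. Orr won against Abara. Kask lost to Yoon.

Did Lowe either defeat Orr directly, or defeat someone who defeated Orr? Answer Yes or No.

Lowe did not beat Orr directly.
Lowe beat Mori, Dube, Rao, Kask, Yoon, Silva. Of those, Kask beat Orr.

Yes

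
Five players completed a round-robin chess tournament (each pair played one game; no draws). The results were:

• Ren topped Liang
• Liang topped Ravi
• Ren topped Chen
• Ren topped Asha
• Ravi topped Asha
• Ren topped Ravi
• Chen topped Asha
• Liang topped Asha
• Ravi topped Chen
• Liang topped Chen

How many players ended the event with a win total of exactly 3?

1

Win totals: Ren 4, Liang 3, Chen 1, Ravi 2, Asha 0.
Exactly 3: Liang — 1 player.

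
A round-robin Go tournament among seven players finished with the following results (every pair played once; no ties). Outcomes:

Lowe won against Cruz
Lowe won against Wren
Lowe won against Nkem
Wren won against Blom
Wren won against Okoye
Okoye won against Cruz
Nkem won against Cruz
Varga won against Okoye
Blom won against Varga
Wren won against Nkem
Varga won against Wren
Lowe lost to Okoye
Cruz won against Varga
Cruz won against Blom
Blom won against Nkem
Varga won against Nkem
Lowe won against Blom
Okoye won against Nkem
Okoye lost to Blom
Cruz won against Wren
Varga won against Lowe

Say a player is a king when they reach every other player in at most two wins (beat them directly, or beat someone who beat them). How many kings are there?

6

Nkem cannot reach Okoye, Lowe in two steps.
Varga reaches everyone (king).
Okoye reaches everyone (king).
Cruz reaches everyone (king).
Blom reaches everyone (king).
Wren reaches everyone (king).
Lowe reaches everyone (king).
Kings: Varga, Okoye, Cruz, Blom, Wren, Lowe — 6.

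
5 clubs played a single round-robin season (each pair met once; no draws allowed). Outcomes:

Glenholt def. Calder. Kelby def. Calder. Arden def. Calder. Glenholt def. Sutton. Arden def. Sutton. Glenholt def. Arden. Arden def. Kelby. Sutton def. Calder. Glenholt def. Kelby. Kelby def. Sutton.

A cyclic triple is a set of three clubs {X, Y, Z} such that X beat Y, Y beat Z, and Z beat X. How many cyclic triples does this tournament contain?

0

Win totals: Arden 3, Sutton 1, Calder 0, Kelby 2, Glenholt 4.
A club with w wins dominates both others in C(w,2) triples; summing gives 3 + 0 + 0 + 1 + 6 = 10 transitive triples.
Total triples C(5,3) = 10, so cyclic triples = 10 − 10 = 0.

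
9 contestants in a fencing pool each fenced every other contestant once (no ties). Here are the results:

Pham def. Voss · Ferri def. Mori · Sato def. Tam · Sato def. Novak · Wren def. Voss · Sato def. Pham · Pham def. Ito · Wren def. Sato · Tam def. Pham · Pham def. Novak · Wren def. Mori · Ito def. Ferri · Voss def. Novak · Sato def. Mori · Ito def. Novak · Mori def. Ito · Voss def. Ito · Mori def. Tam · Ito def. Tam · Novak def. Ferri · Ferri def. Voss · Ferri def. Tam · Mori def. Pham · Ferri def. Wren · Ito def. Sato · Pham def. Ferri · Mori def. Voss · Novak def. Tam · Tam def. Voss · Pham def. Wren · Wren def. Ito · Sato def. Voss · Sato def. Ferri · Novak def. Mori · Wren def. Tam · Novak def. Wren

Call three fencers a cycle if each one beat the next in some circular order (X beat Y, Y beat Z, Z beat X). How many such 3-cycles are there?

23

Win totals: Sato 6, Ito 4, Wren 5, Pham 5, Mori 4, Ferri 4, Voss 2, Novak 4, Tam 2.
A fencer with w wins dominates both others in C(w,2) triples; summing gives 15 + 6 + 10 + 10 + 6 + 6 + 1 + 6 + 1 = 61 transitive triples.
Total triples C(9,3) = 84, so cyclic triples = 84 − 61 = 23.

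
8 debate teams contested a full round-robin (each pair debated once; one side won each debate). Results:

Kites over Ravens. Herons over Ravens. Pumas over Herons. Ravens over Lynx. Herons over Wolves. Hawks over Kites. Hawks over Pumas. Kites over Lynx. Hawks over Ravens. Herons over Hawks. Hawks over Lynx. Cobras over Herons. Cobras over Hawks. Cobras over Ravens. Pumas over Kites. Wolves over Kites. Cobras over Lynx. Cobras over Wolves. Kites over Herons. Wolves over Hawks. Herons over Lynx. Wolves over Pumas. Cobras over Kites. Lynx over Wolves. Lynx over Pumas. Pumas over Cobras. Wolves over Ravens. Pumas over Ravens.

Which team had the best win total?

Cobras

Win totals: Kites 3, Herons 4, Cobras 6, Hawks 4, Pumas 4, Lynx 2, Ravens 1, Wolves 4.
Cobras leads with 6 wins (next highest: 4).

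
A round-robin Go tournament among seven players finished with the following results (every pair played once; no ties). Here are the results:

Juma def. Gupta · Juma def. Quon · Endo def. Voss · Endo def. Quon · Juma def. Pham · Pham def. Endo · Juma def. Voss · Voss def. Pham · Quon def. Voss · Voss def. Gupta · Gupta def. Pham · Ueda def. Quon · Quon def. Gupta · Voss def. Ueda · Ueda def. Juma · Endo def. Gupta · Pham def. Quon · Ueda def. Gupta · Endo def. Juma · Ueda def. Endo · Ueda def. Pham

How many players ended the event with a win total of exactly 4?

Win totals: Juma 4, Ueda 5, Quon 2, Voss 3, Endo 4, Gupta 1, Pham 2.
Exactly 4: Juma, Endo — 2 players.

2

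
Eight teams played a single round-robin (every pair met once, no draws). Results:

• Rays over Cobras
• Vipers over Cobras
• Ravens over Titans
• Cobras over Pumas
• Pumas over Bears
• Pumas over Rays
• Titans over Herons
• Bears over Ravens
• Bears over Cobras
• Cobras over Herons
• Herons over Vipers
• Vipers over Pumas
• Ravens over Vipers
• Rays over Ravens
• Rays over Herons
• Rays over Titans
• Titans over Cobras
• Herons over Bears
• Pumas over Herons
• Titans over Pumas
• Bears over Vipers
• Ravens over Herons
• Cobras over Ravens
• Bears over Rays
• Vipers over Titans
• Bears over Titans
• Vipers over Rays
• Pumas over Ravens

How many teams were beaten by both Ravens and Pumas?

1

Ravens beat: Herons, Titans, Vipers.
Pumas beat: Ravens, Herons, Bears, Rays.
Both beat: Herons — 1.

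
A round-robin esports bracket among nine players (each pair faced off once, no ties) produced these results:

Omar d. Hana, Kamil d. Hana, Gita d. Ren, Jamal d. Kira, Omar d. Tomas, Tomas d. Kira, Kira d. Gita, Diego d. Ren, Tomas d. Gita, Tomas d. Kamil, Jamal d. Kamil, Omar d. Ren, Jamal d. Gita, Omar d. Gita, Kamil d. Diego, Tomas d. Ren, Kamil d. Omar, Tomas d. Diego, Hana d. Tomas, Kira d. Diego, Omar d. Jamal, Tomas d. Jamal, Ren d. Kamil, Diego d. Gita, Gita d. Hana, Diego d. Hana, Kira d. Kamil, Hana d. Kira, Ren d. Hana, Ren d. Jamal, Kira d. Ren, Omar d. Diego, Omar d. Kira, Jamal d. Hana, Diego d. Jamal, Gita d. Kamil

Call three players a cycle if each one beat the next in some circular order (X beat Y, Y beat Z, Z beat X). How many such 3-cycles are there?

Win totals: Kamil 3, Hana 2, Kira 4, Tomas 6, Diego 4, Jamal 4, Omar 7, Ren 3, Gita 3.
A player with w wins dominates both others in C(w,2) triples; summing gives 3 + 1 + 6 + 15 + 6 + 6 + 21 + 3 + 3 = 64 transitive triples.
Total triples C(9,3) = 84, so cyclic triples = 84 − 64 = 20.

20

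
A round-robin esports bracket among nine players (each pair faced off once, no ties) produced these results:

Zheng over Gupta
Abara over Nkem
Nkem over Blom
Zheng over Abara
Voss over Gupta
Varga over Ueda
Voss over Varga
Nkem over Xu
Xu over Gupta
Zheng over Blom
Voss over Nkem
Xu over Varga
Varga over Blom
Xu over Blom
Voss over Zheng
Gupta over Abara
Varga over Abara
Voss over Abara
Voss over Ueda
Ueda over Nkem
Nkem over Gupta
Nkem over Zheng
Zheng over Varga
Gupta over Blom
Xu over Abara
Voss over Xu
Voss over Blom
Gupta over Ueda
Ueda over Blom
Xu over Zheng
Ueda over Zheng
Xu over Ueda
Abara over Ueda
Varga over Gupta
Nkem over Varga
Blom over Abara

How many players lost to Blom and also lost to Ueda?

Blom beat: Abara.
Ueda beat: Blom, Zheng, Nkem.
No one was beaten by both.

0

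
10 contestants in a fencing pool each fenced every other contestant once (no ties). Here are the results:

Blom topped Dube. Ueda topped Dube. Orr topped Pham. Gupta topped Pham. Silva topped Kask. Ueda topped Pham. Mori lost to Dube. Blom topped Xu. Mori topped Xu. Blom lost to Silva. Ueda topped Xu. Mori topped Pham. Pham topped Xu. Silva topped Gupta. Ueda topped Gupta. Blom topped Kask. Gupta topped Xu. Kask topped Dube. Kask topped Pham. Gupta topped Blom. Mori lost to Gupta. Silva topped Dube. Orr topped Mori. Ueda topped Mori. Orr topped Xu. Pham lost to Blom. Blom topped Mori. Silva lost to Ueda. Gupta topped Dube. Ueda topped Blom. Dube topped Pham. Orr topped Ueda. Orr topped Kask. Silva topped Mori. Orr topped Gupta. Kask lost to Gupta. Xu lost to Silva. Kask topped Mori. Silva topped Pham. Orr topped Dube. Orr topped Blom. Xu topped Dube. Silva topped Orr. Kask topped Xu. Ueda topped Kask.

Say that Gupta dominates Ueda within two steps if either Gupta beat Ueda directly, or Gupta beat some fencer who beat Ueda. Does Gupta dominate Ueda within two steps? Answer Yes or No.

No

Gupta did not beat Ueda directly.
Gupta beat Pham, Dube, Mori, Kask, Blom, Xu, but each of them lost to Ueda. No two-step path.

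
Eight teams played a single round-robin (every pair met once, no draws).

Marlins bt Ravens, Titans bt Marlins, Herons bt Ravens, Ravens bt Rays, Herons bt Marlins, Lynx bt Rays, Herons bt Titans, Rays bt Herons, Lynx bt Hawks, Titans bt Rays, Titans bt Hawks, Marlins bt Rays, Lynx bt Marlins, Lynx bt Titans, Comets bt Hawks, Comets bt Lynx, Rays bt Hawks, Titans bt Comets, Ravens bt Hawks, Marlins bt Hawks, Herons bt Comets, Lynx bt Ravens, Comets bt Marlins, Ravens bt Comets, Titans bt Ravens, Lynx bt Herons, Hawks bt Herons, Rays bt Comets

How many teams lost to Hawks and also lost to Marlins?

Hawks beat: Herons.
Marlins beat: Ravens, Hawks, Rays.
No one was beaten by both.

0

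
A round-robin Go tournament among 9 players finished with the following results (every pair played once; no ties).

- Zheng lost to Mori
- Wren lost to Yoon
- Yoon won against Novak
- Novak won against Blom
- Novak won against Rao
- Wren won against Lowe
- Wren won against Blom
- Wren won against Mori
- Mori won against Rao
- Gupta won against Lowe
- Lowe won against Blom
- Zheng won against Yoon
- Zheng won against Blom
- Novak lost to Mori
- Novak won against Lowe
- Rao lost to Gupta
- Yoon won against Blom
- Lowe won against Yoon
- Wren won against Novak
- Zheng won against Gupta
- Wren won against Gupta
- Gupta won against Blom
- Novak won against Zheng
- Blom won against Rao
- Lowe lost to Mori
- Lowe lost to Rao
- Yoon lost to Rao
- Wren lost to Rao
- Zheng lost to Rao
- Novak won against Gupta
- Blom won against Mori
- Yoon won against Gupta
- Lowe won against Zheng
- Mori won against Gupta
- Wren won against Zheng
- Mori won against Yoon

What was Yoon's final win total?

Yoon's results: beat Blom, Gupta, Novak, Wren; lost to Lowe, Rao, Mori, Zheng.
That is 4 wins.

4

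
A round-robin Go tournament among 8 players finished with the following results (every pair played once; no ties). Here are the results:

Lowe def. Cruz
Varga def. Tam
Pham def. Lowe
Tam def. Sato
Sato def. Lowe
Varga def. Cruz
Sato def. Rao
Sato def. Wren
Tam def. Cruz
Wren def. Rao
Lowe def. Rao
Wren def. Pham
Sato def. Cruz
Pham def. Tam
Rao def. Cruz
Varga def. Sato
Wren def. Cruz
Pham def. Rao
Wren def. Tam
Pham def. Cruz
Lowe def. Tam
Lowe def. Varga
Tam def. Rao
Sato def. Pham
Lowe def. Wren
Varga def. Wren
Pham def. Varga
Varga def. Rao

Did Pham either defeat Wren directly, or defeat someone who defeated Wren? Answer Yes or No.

Pham did not beat Wren directly.
Pham beat Rao, Lowe, Varga, Tam, Cruz. Of those, Lowe beat Wren.

Yes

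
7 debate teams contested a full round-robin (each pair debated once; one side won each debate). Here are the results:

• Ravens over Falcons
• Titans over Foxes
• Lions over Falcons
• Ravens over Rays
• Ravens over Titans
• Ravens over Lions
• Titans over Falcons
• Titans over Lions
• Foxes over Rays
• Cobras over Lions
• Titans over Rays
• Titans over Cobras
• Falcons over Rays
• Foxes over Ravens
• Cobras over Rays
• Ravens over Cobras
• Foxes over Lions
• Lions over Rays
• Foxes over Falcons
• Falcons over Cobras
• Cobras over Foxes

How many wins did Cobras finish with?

3

Cobras' results: beat Foxes, Lions, Rays; lost to Falcons, Ravens, Titans.
That is 3 wins.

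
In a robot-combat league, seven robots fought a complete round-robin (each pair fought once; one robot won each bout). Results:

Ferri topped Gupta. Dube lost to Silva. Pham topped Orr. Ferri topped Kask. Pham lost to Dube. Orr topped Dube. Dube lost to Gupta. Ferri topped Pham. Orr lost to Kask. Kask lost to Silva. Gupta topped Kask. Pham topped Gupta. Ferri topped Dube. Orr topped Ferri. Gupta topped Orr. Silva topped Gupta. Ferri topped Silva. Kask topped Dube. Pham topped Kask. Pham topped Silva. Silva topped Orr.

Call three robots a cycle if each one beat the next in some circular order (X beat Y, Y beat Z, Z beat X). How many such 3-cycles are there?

Win totals: Kask 2, Ferri 5, Pham 4, Gupta 3, Dube 1, Silva 4, Orr 2.
A robot with w wins dominates both others in C(w,2) triples; summing gives 1 + 10 + 6 + 3 + 0 + 6 + 1 = 27 transitive triples.
Total triples C(7,3) = 35, so cyclic triples = 35 − 27 = 8.

8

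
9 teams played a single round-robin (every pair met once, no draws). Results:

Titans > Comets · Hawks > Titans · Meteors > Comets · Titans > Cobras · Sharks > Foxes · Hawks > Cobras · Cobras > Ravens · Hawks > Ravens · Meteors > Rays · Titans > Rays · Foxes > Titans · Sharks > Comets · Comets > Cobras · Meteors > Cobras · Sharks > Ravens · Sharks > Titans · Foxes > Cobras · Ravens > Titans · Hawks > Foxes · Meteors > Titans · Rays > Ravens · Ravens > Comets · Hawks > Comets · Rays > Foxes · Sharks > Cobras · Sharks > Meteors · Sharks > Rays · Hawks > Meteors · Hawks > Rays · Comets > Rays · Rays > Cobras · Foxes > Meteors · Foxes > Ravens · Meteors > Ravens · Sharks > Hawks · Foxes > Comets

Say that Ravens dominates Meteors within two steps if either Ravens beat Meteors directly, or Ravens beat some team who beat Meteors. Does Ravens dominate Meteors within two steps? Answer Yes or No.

No

Ravens did not beat Meteors directly.
Ravens beat Titans, Comets, but each of them lost to Meteors. No two-step path.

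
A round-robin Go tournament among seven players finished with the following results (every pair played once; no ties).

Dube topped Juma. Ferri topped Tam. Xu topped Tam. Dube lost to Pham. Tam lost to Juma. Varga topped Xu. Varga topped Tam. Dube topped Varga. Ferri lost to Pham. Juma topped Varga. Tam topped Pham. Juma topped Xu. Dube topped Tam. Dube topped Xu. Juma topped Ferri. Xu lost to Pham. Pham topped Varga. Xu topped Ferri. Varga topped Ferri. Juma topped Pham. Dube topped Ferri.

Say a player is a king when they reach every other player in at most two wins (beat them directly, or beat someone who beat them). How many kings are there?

Pham reaches everyone (king).
Xu cannot reach Dube, Varga, Juma in two steps.
Ferri cannot reach Xu, Dube, Varga, Juma in two steps.
Tam cannot reach Juma in two steps.
Dube reaches everyone (king).
Varga cannot reach Dube, Juma in two steps.
Juma reaches everyone (king).
Kings: Pham, Dube, Juma — 3.

3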